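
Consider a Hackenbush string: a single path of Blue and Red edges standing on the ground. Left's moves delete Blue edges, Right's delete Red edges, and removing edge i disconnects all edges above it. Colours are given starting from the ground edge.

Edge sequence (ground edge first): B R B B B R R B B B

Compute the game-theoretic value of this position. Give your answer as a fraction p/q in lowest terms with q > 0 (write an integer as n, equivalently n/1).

463/512

Prefix values for B R B B B R R B B B via {L|R} + simplicity:
step 1: add B to get B; options L={ 0 } R={ ∅ } ⇒ 1
step 2: add R to get BR; options L={ 0 } R={ 1 } ⇒ 1/2
step 3: add B to get BRB; options L={ 0,1/2 } R={ 1 } ⇒ 3/4
step 4: add B to get BRBB; options L={ 0,1/2,3/4 } R={ 1 } ⇒ 7/8
step 5: add B to get BRBBB; options L={ 0,1/2,3/4,7/8 } R={ 1 } ⇒ 15/16
step 6: add R to get BRBBBR; options L={ 0,1/2,3/4,7/8 } R={ 15/16,1 } ⇒ 29/32
step 7: add R to get BRBBBRR; options L={ 0,1/2,3/4,7/8 } R={ 29/32,15/16,1 } ⇒ 57/64
step 8: add B to get BRBBBRRB; options L={ 0,1/2,3/4,7/8,57/64 } R={ 29/32,15/16,1 } ⇒ 115/128
step 9: add B to get BRBBBRRBB; options L={ 0,1/2,3/4,7/8,57/64,115/128 } R={ 29/32,15/16,1 } ⇒ 231/256
step 10: add B to get BRBBBRRBBB; options L={ 0,1/2,3/4,7/8,57/64,115/128,231/256 } R={ 29/32,15/16,1 } ⇒ 463/512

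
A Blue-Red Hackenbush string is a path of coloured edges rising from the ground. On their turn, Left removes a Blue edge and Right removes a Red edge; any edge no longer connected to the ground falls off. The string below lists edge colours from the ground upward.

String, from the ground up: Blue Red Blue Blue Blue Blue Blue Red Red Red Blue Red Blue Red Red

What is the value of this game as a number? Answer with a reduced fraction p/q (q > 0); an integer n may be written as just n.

B: Left { 0 }, Right { none } ⇒ simplest 1
BR: Left { 0 }, Right { 1 } ⇒ simplest 1/2
BRB: Left { 0; 1/2 }, Right { 1 } ⇒ simplest 3/4
BRBB: Left { 0; 1/2; 3/4 }, Right { 1 } ⇒ simplest 7/8
BRBBB: Left { 0; 1/2; 3/4; 7/8 }, Right { 1 } ⇒ simplest 15/16
BRBBBB: Left { 0; 1/2; 3/4; 7/8; 15/16 }, Right { 1 } ⇒ simplest 31/32
BRBBBBB: Left { 0; 1/2; 3/4; 7/8; 15/16; 31/32 }, Right { 1 } ⇒ simplest 63/64
BRBBBBBR: Left { 0; 1/2; 3/4; 7/8; 15/16; 31/32 }, Right { 63/64; 1 } ⇒ simplest 125/128
BRBBBBBRR: Left { 0; 1/2; 3/4; 7/8; 15/16; 31/32 }, Right { 125/128; 63/64; 1 } ⇒ simplest 249/256
BRBBBBBRRR: Left { 0; 1/2; 3/4; 7/8; 15/16; 31/32 }, Right { 249/256; 125/128; 63/64; 1 } ⇒ simplest 497/512
BRBBBBBRRRB: Left { 0; 1/2; 3/4; 7/8; 15/16; 31/32; 497/512 }, Right { 249/256; 125/128; 63/64; 1 } ⇒ simplest 995/1024
BRBBBBBRRRBR: Left { 0; 1/2; 3/4; 7/8; 15/16; 31/32; 497/512 }, Right { 995/1024; 249/256; 125/128; 63/64; 1 } ⇒ simplest 1989/2048
BRBBBBBRRRBRB: Left { 0; 1/2; 3/4; 7/8; 15/16; 31/32; 497/512; 1989/2048 }, Right { 995/1024; 249/256; 125/128; 63/64; 1 } ⇒ simplest 3979/4096
BRBBBBBRRRBRBR: Left { 0; 1/2; 3/4; 7/8; 15/16; 31/32; 497/512; 1989/2048 }, Right { 3979/4096; 995/1024; 249/256; 125/128; 63/64; 1 } ⇒ simplest 7957/8192
BRBBBBBRRRBRBRR: Left { 0; 1/2; 3/4; 7/8; 15/16; 31/32; 497/512; 1989/2048 }, Right { 7957/8192; 3979/4096; 995/1024; 249/256; 125/128; 63/64; 1 } ⇒ simplest 15913/16384

15913/16384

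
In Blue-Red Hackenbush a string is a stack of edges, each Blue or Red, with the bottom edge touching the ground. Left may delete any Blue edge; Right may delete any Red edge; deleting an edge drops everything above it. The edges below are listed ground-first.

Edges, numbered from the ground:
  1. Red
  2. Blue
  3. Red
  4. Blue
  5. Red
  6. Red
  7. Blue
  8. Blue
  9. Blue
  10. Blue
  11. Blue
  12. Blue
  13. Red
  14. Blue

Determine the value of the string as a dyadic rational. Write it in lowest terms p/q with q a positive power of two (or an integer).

step 1: add Red to get R; options L={ — } R={ 0 } → -1
step 2: add Blue to get RB; options L={ -1 } R={ 0 } → -1/2
step 3: add Red to get RBR; options L={ -1 } R={ -1/2,0 } → -3/4
step 4: add Blue to get RBRB; options L={ -1,-3/4 } R={ -1/2,0 } → -5/8
step 5: add Red to get RBRBR; options L={ -1,-3/4 } R={ -5/8,-1/2,0 } → -11/16
step 6: add Red to get RBRBRR; options L={ -1,-3/4 } R={ -11/16,-5/8,-1/2,0 } → -23/32
step 7: add Blue to get RBRBRRB; options L={ -1,-3/4,-23/32 } R={ -11/16,-5/8,-1/2,0 } → -45/64
step 8: add Blue to get RBRBRRBB; options L={ -1,-3/4,-23/32,-45/64 } R={ -11/16,-5/8,-1/2,0 } → -89/128
step 9: add Blue to get RBRBRRBBB; options L={ -1,-3/4,-23/32,-45/64,-89/128 } R={ -11/16,-5/8,-1/2,0 } → -177/256
step 10: add Blue to get RBRBRRBBBB; options L={ -1,-3/4,-23/32,-45/64,-89/128,-177/256 } R={ -11/16,-5/8,-1/2,0 } → -353/512
step 11: add Blue to get RBRBRRBBBBB; options L={ -1,-3/4,-23/32,-45/64,-89/128,-177/256,-353/512 } R={ -11/16,-5/8,-1/2,0 } → -705/1024
step 12: add Blue to get RBRBRRBBBBBB; options L={ -1,-3/4,-23/32,-45/64,-89/128,-177/256,-353/512,-705/1024 } R={ -11/16,-5/8,-1/2,0 } → -1409/2048
step 13: add Red to get RBRBRRBBBBBBR; options L={ -1,-3/4,-23/32,-45/64,-89/128,-177/256,-353/512,-705/1024 } R={ -1409/2048,-11/16,-5/8,-1/2,0 } → -2819/4096
step 14: add Blue to get RBRBRRBBBBBBRB; options L={ -1,-3/4,-23/32,-45/64,-89/128,-177/256,-353/512,-705/1024,-2819/4096 } R={ -1409/2048,-11/16,-5/8,-1/2,0 } → -5637/8192

-5637/8192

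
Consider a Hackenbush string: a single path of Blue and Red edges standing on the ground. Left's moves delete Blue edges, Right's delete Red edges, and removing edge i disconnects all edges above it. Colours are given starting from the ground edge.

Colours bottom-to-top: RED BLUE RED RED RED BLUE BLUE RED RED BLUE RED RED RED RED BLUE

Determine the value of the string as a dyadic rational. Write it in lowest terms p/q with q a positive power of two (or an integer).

-14781/16384

Recurse on prefixes of the 15-edge string RED BLUE RED RED RED BLUE BLUE RED RED BLUE RED RED RED RED BLUE:
step 1: add RED to get R; options L={ (no moves) } R={ 0 } => -1
step 2: add BLUE to get RB; options L={ -1 } R={ 0 } => -1/2
step 3: add RED to get RBR; options L={ -1 } R={ -1/2 0 } => -3/4
step 4: add RED to get RBRR; options L={ -1 } R={ -3/4 -1/2 0 } => -7/8
step 5: add RED to get RBRRR; options L={ -1 } R={ -7/8 -3/4 -1/2 0 } => -15/16
step 6: add BLUE to get RBRRRB; options L={ -1 -15/16 } R={ -7/8 -3/4 -1/2 0 } => -29/32
step 7: add BLUE to get RBRRRBB; options L={ -1 -15/16 -29/32 } R={ -7/8 -3/4 -1/2 0 } => -57/64
step 8: add RED to get RBRRRBBR; options L={ -1 -15/16 -29/32 } R={ -57/64 -7/8 -3/4 -1/2 0 } => -115/128
step 9: add RED to get RBRRRBBRR; options L={ -1 -15/16 -29/32 } R={ -115/128 -57/64 -7/8 -3/4 -1/2 0 } => -231/256
step 10: add BLUE to get RBRRRBBRRB; options L={ -1 -15/16 -29/32 -231/256 } R={ -115/128 -57/64 -7/8 -3/4 -1/2 0 } => -461/512
step 11: add RED to get RBRRRBBRRBR; options L={ -1 -15/16 -29/32 -231/256 } R={ -461/512 -115/128 -57/64 -7/8 -3/4 -1/2 0 } => -923/1024
step 12: add RED to get RBRRRBBRRBRR; options L={ -1 -15/16 -29/32 -231/256 } R={ -923/1024 -461/512 -115/128 -57/64 -7/8 -3/4 -1/2 0 } => -1847/2048
step 13: add RED to get RBRRRBBRRBRRR; options L={ -1 -15/16 -29/32 -231/256 } R={ -1847/2048 -923/1024 -461/512 -115/128 -57/64 -7/8 -3/4 -1/2 0 } => -3695/4096
step 14: add RED to get RBRRRBBRRBRRRR; options L={ -1 -15/16 -29/32 -231/256 } R={ -3695/4096 -1847/2048 -923/1024 -461/512 -115/128 -57/64 -7/8 -3/4 -1/2 0 } => -7391/8192
step 15: add BLUE to get RBRRRBBRRBRRRRB; options L={ -1 -15/16 -29/32 -231/256 -7391/8192 } R={ -3695/4096 -1847/2048 -923/1024 -461/512 -115/128 -57/64 -7/8 -3/4 -1/2 0 } => -14781/16384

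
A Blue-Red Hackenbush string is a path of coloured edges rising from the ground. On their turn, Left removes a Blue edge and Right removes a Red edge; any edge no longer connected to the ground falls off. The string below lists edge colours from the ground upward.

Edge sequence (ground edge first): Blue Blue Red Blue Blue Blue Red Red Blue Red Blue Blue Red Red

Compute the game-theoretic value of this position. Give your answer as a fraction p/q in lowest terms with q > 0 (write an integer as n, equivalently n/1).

edge 1 of 14 (Blue): { 0 | (no moves) } -> 1
edge 2 of 14 (Blue): { 0, 1 | (no moves) } -> 2
edge 3 of 14 (Red): { 0, 1 | 2 } -> 3/2
edge 4 of 14 (Blue): { 0, 1, 3/2 | 2 } -> 7/4
edge 5 of 14 (Blue): { 0, 1, 3/2, 7/4 | 2 } -> 15/8
edge 6 of 14 (Blue): { 0, 1, 3/2, 7/4, 15/8 | 2 } -> 31/16
edge 7 of 14 (Red): { 0, 1, 3/2, 7/4, 15/8 | 31/16, 2 } -> 61/32
edge 8 of 14 (Red): { 0, 1, 3/2, 7/4, 15/8 | 61/32, 31/16, 2 } -> 121/64
edge 9 of 14 (Blue): { 0, 1, 3/2, 7/4, 15/8, 121/64 | 61/32, 31/16, 2 } -> 243/128
edge 10 of 14 (Red): { 0, 1, 3/2, 7/4, 15/8, 121/64 | 243/128, 61/32, 31/16, 2 } -> 485/256
edge 11 of 14 (Blue): { 0, 1, 3/2, 7/4, 15/8, 121/64, 485/256 | 243/128, 61/32, 31/16, 2 } -> 971/512
edge 12 of 14 (Blue): { 0, 1, 3/2, 7/4, 15/8, 121/64, 485/256, 971/512 | 243/128, 61/32, 31/16, 2 } -> 1943/1024
edge 13 of 14 (Red): { 0, 1, 3/2, 7/4, 15/8, 121/64, 485/256, 971/512 | 1943/1024, 243/128, 61/32, 31/16, 2 } -> 3885/2048
edge 14 of 14 (Red): { 0, 1, 3/2, 7/4, 15/8, 121/64, 485/256, 971/512 | 3885/2048, 1943/1024, 243/128, 61/32, 31/16, 2 } -> 7769/4096

7769/4096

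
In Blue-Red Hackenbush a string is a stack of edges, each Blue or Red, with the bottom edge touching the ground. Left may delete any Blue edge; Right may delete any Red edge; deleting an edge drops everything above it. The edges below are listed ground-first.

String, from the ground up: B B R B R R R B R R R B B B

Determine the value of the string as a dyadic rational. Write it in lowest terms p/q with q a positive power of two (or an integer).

Prefix values for B B R B R R R B R R R B B B via {L|R} + simplicity:
1 of 14 · B · max L 0 · min R +∞ gives 1
2 of 14 · BB · max L 1 · min R +∞ gives 2
3 of 14 · BBR · max L 1 · min R 2 gives 3/2
4 of 14 · BBRB · max L 3/2 · min R 2 gives 7/4
5 of 14 · BBRBR · max L 3/2 · min R 7/4 gives 13/8
6 of 14 · BBRBRR · max L 3/2 · min R 13/8 gives 25/16
7 of 14 · BBRBRRR · max L 3/2 · min R 25/16 gives 49/32
8 of 14 · BBRBRRRB · max L 49/32 · min R 25/16 gives 99/64
9 of 14 · BBRBRRRBR · max L 49/32 · min R 99/64 gives 197/128
10 of 14 · BBRBRRRBRR · max L 49/32 · min R 197/128 gives 393/256
11 of 14 · BBRBRRRBRRR · max L 49/32 · min R 393/256 gives 785/512
12 of 14 · BBRBRRRBRRRB · max L 785/512 · min R 393/256 gives 1571/1024
13 of 14 · BBRBRRRBRRRBB · max L 1571/1024 · min R 393/256 gives 3143/2048
14 of 14 · BBRBRRRBRRRBBB · max L 3143/2048 · min R 393/256 gives 6287/4096

6287/4096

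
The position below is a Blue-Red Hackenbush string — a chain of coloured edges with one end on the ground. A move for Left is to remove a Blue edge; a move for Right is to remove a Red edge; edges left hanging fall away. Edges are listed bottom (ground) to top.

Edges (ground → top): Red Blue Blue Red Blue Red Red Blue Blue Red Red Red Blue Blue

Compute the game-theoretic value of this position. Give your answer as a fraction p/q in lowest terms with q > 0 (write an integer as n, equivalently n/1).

-2873/8192

R: Left { (no moves) }, Right { 0 } = simplest -1
RB: Left { -1 }, Right { 0 } = simplest -1/2
RBB: Left { -1 -1/2 }, Right { 0 } = simplest -1/4
RBBR: Left { -1 -1/2 }, Right { -1/4 0 } = simplest -3/8
RBBRB: Left { -1 -1/2 -3/8 }, Right { -1/4 0 } = simplest -5/16
RBBRBR: Left { -1 -1/2 -3/8 }, Right { -5/16 -1/4 0 } = simplest -11/32
RBBRBRR: Left { -1 -1/2 -3/8 }, Right { -11/32 -5/16 -1/4 0 } = simplest -23/64
RBBRBRRB: Left { -1 -1/2 -3/8 -23/64 }, Right { -11/32 -5/16 -1/4 0 } = simplest -45/128
RBBRBRRBB: Left { -1 -1/2 -3/8 -23/64 -45/128 }, Right { -11/32 -5/16 -1/4 0 } = simplest -89/256
RBBRBRRBBR: Left { -1 -1/2 -3/8 -23/64 -45/128 }, Right { -89/256 -11/32 -5/16 -1/4 0 } = simplest -179/512
RBBRBRRBBRR: Left { -1 -1/2 -3/8 -23/64 -45/128 }, Right { -179/512 -89/256 -11/32 -5/16 -1/4 0 } = simplest -359/1024
RBBRBRRBBRRR: Left { -1 -1/2 -3/8 -23/64 -45/128 }, Right { -359/1024 -179/512 -89/256 -11/32 -5/16 -1/4 0 } = simplest -719/2048
RBBRBRRBBRRRB: Left { -1 -1/2 -3/8 -23/64 -45/128 -719/2048 }, Right { -359/1024 -179/512 -89/256 -11/32 -5/16 -1/4 0 } = simplest -1437/4096
RBBRBRRBBRRRBB: Left { -1 -1/2 -3/8 -23/64 -45/128 -719/2048 -1437/4096 }, Right { -359/1024 -179/512 -89/256 -11/32 -5/16 -1/4 0 } = simplest -2873/8192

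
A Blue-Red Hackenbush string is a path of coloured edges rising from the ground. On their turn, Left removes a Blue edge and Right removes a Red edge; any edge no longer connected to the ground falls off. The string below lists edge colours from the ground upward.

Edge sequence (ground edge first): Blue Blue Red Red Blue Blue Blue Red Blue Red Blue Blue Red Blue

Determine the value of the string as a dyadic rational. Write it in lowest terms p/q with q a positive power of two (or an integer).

5979/4096

v_1 [B]  L=[0]  R=[—]  → 1
v_2 [BB]  L=[0 1]  R=[—]  → 2
v_3 [BBR]  L=[0 1]  R=[2]  → 3/2
v_4 [BBRR]  L=[0 1]  R=[3/2 2]  → 5/4
v_5 [BBRRB]  L=[0 1 5/4]  R=[3/2 2]  → 11/8
v_6 [BBRRBB]  L=[0 1 5/4 11/8]  R=[3/2 2]  → 23/16
v_7 [BBRRBBB]  L=[0 1 5/4 11/8 23/16]  R=[3/2 2]  → 47/32
v_8 [BBRRBBBR]  L=[0 1 5/4 11/8 23/16]  R=[47/32 3/2 2]  → 93/64
v_9 [BBRRBBBRB]  L=[0 1 5/4 11/8 23/16 93/64]  R=[47/32 3/2 2]  → 187/128
v_10 [BBRRBBBRBR]  L=[0 1 5/4 11/8 23/16 93/64]  R=[187/128 47/32 3/2 2]  → 373/256
v_11 [BBRRBBBRBRB]  L=[0 1 5/4 11/8 23/16 93/64 373/256]  R=[187/128 47/32 3/2 2]  → 747/512
v_12 [BBRRBBBRBRBB]  L=[0 1 5/4 11/8 23/16 93/64 373/256 747/512]  R=[187/128 47/32 3/2 2]  → 1495/1024
v_13 [BBRRBBBRBRBBR]  L=[0 1 5/4 11/8 23/16 93/64 373/256 747/512]  R=[1495/1024 187/128 47/32 3/2 2]  → 2989/2048
v_14 [BBRRBBBRBRBBRB]  L=[0 1 5/4 11/8 23/16 93/64 373/256 747/512 2989/2048]  R=[1495/1024 187/128 47/32 3/2 2]  → 5979/4096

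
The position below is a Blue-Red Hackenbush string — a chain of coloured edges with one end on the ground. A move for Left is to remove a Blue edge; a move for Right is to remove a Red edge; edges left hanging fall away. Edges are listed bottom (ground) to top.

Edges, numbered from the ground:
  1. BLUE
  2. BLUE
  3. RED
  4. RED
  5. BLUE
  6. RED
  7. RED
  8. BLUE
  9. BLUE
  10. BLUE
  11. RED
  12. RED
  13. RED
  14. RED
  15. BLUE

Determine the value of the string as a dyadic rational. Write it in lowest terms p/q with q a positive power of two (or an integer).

10691/8192

Prefix values for BLUE BLUE RED RED BLUE RED RED BLUE BLUE BLUE RED RED RED RED BLUE via {L|R} + simplicity:
G(B) = { 0 | (no moves) } gives 1
G(BB) = { 0; 1 | (no moves) } gives 2
G(BBR) = { 0; 1 | 2 } gives 3/2
G(BBRR) = { 0; 1 | 3/2; 2 } gives 5/4
G(BBRRB) = { 0; 1; 5/4 | 3/2; 2 } gives 11/8
G(BBRRBR) = { 0; 1; 5/4 | 11/8; 3/2; 2 } gives 21/16
G(BBRRBRR) = { 0; 1; 5/4 | 21/16; 11/8; 3/2; 2 } gives 41/32
G(BBRRBRRB) = { 0; 1; 5/4; 41/32 | 21/16; 11/8; 3/2; 2 } gives 83/64
G(BBRRBRRBB) = { 0; 1; 5/4; 41/32; 83/64 | 21/16; 11/8; 3/2; 2 } gives 167/128
G(BBRRBRRBBB) = { 0; 1; 5/4; 41/32; 83/64; 167/128 | 21/16; 11/8; 3/2; 2 } gives 335/256
G(BBRRBRRBBBR) = { 0; 1; 5/4; 41/32; 83/64; 167/128 | 335/256; 21/16; 11/8; 3/2; 2 } gives 669/512
G(BBRRBRRBBBRR) = { 0; 1; 5/4; 41/32; 83/64; 167/128 | 669/512; 335/256; 21/16; 11/8; 3/2; 2 } gives 1337/1024
G(BBRRBRRBBBRRR) = { 0; 1; 5/4; 41/32; 83/64; 167/128 | 1337/1024; 669/512; 335/256; 21/16; 11/8; 3/2; 2 } gives 2673/2048
G(BBRRBRRBBBRRRR) = { 0; 1; 5/4; 41/32; 83/64; 167/128 | 2673/2048; 1337/1024; 669/512; 335/256; 21/16; 11/8; 3/2; 2 } gives 5345/4096
G(BBRRBRRBBBRRRRB) = { 0; 1; 5/4; 41/32; 83/64; 167/128; 5345/4096 | 2673/2048; 1337/1024; 669/512; 335/256; 21/16; 11/8; 3/2; 2 } gives 10691/8192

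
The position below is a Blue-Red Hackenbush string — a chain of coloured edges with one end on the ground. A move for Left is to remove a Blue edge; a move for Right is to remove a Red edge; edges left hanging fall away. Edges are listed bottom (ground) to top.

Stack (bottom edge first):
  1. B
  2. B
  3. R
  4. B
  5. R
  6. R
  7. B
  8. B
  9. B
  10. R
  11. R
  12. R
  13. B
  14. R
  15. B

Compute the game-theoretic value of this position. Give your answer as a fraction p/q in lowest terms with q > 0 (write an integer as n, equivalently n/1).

13195/8192

Recurse on prefixes of the 15-edge string B B R B R R B B B R R R B R B:
1 of 15 · B · max L 0 · min R +∞ so 1
2 of 15 · BB · max L 1 · min R +∞ so 2
3 of 15 · BBR · max L 1 · min R 2 so 3/2
4 of 15 · BBRB · max L 3/2 · min R 2 so 7/4
5 of 15 · BBRBR · max L 3/2 · min R 7/4 so 13/8
6 of 15 · BBRBRR · max L 3/2 · min R 13/8 so 25/16
7 of 15 · BBRBRRB · max L 25/16 · min R 13/8 so 51/32
8 of 15 · BBRBRRBB · max L 51/32 · min R 13/8 so 103/64
9 of 15 · BBRBRRBBB · max L 103/64 · min R 13/8 so 207/128
10 of 15 · BBRBRRBBBR · max L 103/64 · min R 207/128 so 413/256
11 of 15 · BBRBRRBBBRR · max L 103/64 · min R 413/256 so 825/512
12 of 15 · BBRBRRBBBRRR · max L 103/64 · min R 825/512 so 1649/1024
13 of 15 · BBRBRRBBBRRRB · max L 1649/1024 · min R 825/512 so 3299/2048
14 of 15 · BBRBRRBBBRRRBR · max L 1649/1024 · min R 3299/2048 so 6597/4096
15 of 15 · BBRBRRBBBRRRBRB · max L 6597/4096 · min R 3299/2048 so 13195/8192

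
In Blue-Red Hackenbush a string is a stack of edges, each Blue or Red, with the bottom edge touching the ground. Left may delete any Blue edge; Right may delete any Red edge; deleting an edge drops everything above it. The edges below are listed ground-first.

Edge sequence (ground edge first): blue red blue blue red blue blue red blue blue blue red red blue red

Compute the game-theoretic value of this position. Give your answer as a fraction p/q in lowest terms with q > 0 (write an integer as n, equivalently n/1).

14053/16384

edge 1 of 15 (blue): { 0 | · } -> 1
edge 2 of 15 (red): { 0 | 1 } -> 1/2
edge 3 of 15 (blue): { 0 1/2 | 1 } -> 3/4
edge 4 of 15 (blue): { 0 1/2 3/4 | 1 } -> 7/8
edge 5 of 15 (red): { 0 1/2 3/4 | 7/8 1 } -> 13/16
edge 6 of 15 (blue): { 0 1/2 3/4 13/16 | 7/8 1 } -> 27/32
edge 7 of 15 (blue): { 0 1/2 3/4 13/16 27/32 | 7/8 1 } -> 55/64
edge 8 of 15 (red): { 0 1/2 3/4 13/16 27/32 | 55/64 7/8 1 } -> 109/128
edge 9 of 15 (blue): { 0 1/2 3/4 13/16 27/32 109/128 | 55/64 7/8 1 } -> 219/256
edge 10 of 15 (blue): { 0 1/2 3/4 13/16 27/32 109/128 219/256 | 55/64 7/8 1 } -> 439/512
edge 11 of 15 (blue): { 0 1/2 3/4 13/16 27/32 109/128 219/256 439/512 | 55/64 7/8 1 } -> 879/1024
edge 12 of 15 (red): { 0 1/2 3/4 13/16 27/32 109/128 219/256 439/512 | 879/1024 55/64 7/8 1 } -> 1757/2048
edge 13 of 15 (red): { 0 1/2 3/4 13/16 27/32 109/128 219/256 439/512 | 1757/2048 879/1024 55/64 7/8 1 } -> 3513/4096
edge 14 of 15 (blue): { 0 1/2 3/4 13/16 27/32 109/128 219/256 439/512 3513/4096 | 1757/2048 879/1024 55/64 7/8 1 } -> 7027/8192
edge 15 of 15 (red): { 0 1/2 3/4 13/16 27/32 109/128 219/256 439/512 3513/4096 | 7027/8192 1757/2048 879/1024 55/64 7/8 1 } -> 14053/16384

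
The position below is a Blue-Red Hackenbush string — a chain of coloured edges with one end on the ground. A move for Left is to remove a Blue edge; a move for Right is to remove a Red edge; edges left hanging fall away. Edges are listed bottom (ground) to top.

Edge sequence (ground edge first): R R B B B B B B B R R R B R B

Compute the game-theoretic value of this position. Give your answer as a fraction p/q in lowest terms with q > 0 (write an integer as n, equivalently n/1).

-8309/8192

Build val(s[:k]) for k = 1..15, string s = R R B B B B B B B R R R B R B.
val(R) = { (no moves) | 0 } — -1
val(RR) = { (no moves) | -1,0 } — -2
val(RRB) = { -2 | -1,0 } — -3/2
val(RRBB) = { -2,-3/2 | -1,0 } — -5/4
val(RRBBB) = { -2,-3/2,-5/4 | -1,0 } — -9/8
val(RRBBBB) = { -2,-3/2,-5/4,-9/8 | -1,0 } — -17/16
val(RRBBBBB) = { -2,-3/2,-5/4,-9/8,-17/16 | -1,0 } — -33/32
val(RRBBBBBB) = { -2,-3/2,-5/4,-9/8,-17/16,-33/32 | -1,0 } — -65/64
val(RRBBBBBBB) = { -2,-3/2,-5/4,-9/8,-17/16,-33/32,-65/64 | -1,0 } — -129/128
val(RRBBBBBBBR) = { -2,-3/2,-5/4,-9/8,-17/16,-33/32,-65/64 | -129/128,-1,0 } — -259/256
val(RRBBBBBBBRR) = { -2,-3/2,-5/4,-9/8,-17/16,-33/32,-65/64 | -259/256,-129/128,-1,0 } — -519/512
val(RRBBBBBBBRRR) = { -2,-3/2,-5/4,-9/8,-17/16,-33/32,-65/64 | -519/512,-259/256,-129/128,-1,0 } — -1039/1024
val(RRBBBBBBBRRRB) = { -2,-3/2,-5/4,-9/8,-17/16,-33/32,-65/64,-1039/1024 | -519/512,-259/256,-129/128,-1,0 } — -2077/2048
val(RRBBBBBBBRRRBR) = { -2,-3/2,-5/4,-9/8,-17/16,-33/32,-65/64,-1039/1024 | -2077/2048,-519/512,-259/256,-129/128,-1,0 } — -4155/4096
val(RRBBBBBBBRRRBRB) = { -2,-3/2,-5/4,-9/8,-17/16,-33/32,-65/64,-1039/1024,-4155/4096 | -2077/2048,-519/512,-259/256,-129/128,-1,0 } — -8309/8192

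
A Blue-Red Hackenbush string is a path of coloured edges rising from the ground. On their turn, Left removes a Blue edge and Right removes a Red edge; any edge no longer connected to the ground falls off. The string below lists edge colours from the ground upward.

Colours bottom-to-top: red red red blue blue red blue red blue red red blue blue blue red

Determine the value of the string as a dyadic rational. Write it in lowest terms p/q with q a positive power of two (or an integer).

-9571/4096

r: Left { (no moves) }, Right { 0 } — simplest -1
rr: Left { (no moves) }, Right { -1,0 } — simplest -2
rrr: Left { (no moves) }, Right { -2,-1,0 } — simplest -3
rrrb: Left { -3 }, Right { -2,-1,0 } — simplest -5/2
rrrbb: Left { -3,-5/2 }, Right { -2,-1,0 } — simplest -9/4
rrrbbr: Left { -3,-5/2 }, Right { -9/4,-2,-1,0 } — simplest -19/8
rrrbbrb: Left { -3,-5/2,-19/8 }, Right { -9/4,-2,-1,0 } — simplest -37/16
rrrbbrbr: Left { -3,-5/2,-19/8 }, Right { -37/16,-9/4,-2,-1,0 } — simplest -75/32
rrrbbrbrb: Left { -3,-5/2,-19/8,-75/32 }, Right { -37/16,-9/4,-2,-1,0 } — simplest -149/64
rrrbbrbrbr: Left { -3,-5/2,-19/8,-75/32 }, Right { -149/64,-37/16,-9/4,-2,-1,0 } — simplest -299/128
rrrbbrbrbrr: Left { -3,-5/2,-19/8,-75/32 }, Right { -299/128,-149/64,-37/16,-9/4,-2,-1,0 } — simplest -599/256
rrrbbrbrbrrb: Left { -3,-5/2,-19/8,-75/32,-599/256 }, Right { -299/128,-149/64,-37/16,-9/4,-2,-1,0 } — simplest -1197/512
rrrbbrbrbrrbb: Left { -3,-5/2,-19/8,-75/32,-599/256,-1197/512 }, Right { -299/128,-149/64,-37/16,-9/4,-2,-1,0 } — simplest -2393/1024
rrrbbrbrbrrbbb: Left { -3,-5/2,-19/8,-75/32,-599/256,-1197/512,-2393/1024 }, Right { -299/128,-149/64,-37/16,-9/4,-2,-1,0 } — simplest -4785/2048
rrrbbrbrbrrbbbr: Left { -3,-5/2,-19/8,-75/32,-599/256,-1197/512,-2393/1024 }, Right { -4785/2048,-299/128,-149/64,-37/16,-9/4,-2,-1,0 } — simplest -9571/4096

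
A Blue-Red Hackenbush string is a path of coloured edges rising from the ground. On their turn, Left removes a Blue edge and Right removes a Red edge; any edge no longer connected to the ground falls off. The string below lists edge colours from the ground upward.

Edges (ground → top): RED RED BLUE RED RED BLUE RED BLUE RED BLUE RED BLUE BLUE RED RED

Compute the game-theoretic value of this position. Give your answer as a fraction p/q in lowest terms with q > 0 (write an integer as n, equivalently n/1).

Prefix values for RED RED BLUE RED RED BLUE RED BLUE RED BLUE RED BLUE BLUE RED RED via {L|R} + simplicity:
1 of 15 · R · max L −∞ · min R 0 gives -1
2 of 15 · RR · max L −∞ · min R -1 gives -2
3 of 15 · RRB · max L -2 · min R -1 gives -3/2
4 of 15 · RRBR · max L -2 · min R -3/2 gives -7/4
5 of 15 · RRBRR · max L -2 · min R -7/4 gives -15/8
6 of 15 · RRBRRB · max L -15/8 · min R -7/4 gives -29/16
7 of 15 · RRBRRBR · max L -15/8 · min R -29/16 gives -59/32
8 of 15 · RRBRRBRB · max L -59/32 · min R -29/16 gives -117/64
9 of 15 · RRBRRBRBR · max L -59/32 · min R -117/64 gives -235/128
10 of 15 · RRBRRBRBRB · max L -235/128 · min R -117/64 gives -469/256
11 of 15 · RRBRRBRBRBR · max L -235/128 · min R -469/256 gives -939/512
12 of 15 · RRBRRBRBRBRB · max L -939/512 · min R -469/256 gives -1877/1024
13 of 15 · RRBRRBRBRBRBB · max L -1877/1024 · min R -469/256 gives -3753/2048
14 of 15 · RRBRRBRBRBRBBR · max L -1877/1024 · min R -3753/2048 gives -7507/4096
15 of 15 · RRBRRBRBRBRBBRR · max L -1877/1024 · min R -7507/4096 gives -15015/8192

-15015/8192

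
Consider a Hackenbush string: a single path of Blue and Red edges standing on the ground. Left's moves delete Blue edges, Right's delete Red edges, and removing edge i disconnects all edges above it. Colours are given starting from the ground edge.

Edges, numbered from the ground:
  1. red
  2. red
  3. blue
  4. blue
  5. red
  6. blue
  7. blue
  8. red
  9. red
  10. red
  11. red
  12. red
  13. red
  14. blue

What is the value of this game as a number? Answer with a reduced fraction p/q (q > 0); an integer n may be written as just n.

-5373/4096

Recurse on prefixes of the 14-edge string red red blue blue red blue blue red red red red red red blue:
value(r) = { none | 0 } → -1
value(rr) = { none | -1, 0 } → -2
value(rrb) = { -2 | -1, 0 } → -3/2
value(rrbb) = { -2, -3/2 | -1, 0 } → -5/4
value(rrbbr) = { -2, -3/2 | -5/4, -1, 0 } → -11/8
value(rrbbrb) = { -2, -3/2, -11/8 | -5/4, -1, 0 } → -21/16
value(rrbbrbb) = { -2, -3/2, -11/8, -21/16 | -5/4, -1, 0 } → -41/32
value(rrbbrbbr) = { -2, -3/2, -11/8, -21/16 | -41/32, -5/4, -1, 0 } → -83/64
value(rrbbrbbrr) = { -2, -3/2, -11/8, -21/16 | -83/64, -41/32, -5/4, -1, 0 } → -167/128
value(rrbbrbbrrr) = { -2, -3/2, -11/8, -21/16 | -167/128, -83/64, -41/32, -5/4, -1, 0 } → -335/256
value(rrbbrbbrrrr) = { -2, -3/2, -11/8, -21/16 | -335/256, -167/128, -83/64, -41/32, -5/4, -1, 0 } → -671/512
value(rrbbrbbrrrrr) = { -2, -3/2, -11/8, -21/16 | -671/512, -335/256, -167/128, -83/64, -41/32, -5/4, -1, 0 } → -1343/1024
value(rrbbrbbrrrrrr) = { -2, -3/2, -11/8, -21/16 | -1343/1024, -671/512, -335/256, -167/128, -83/64, -41/32, -5/4, -1, 0 } → -2687/2048
value(rrbbrbbrrrrrrb) = { -2, -3/2, -11/8, -21/16, -2687/2048 | -1343/1024, -671/512, -335/256, -167/128, -83/64, -41/32, -5/4, -1, 0 } → -5373/4096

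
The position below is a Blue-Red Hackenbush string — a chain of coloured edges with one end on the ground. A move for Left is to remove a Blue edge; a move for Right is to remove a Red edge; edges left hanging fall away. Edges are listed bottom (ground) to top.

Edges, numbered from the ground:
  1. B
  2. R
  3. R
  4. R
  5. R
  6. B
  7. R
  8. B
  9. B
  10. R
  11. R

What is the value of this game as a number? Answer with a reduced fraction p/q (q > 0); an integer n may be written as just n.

Build val(s[:k]) for k = 1..11, string s = B R R R R B R B B R R.
1 of 11 · B · max L 0 · min R +∞ so 1
2 of 11 · BR · max L 0 · min R 1 so 1/2
3 of 11 · BRR · max L 0 · min R 1/2 so 1/4
4 of 11 · BRRR · max L 0 · min R 1/4 so 1/8
5 of 11 · BRRRR · max L 0 · min R 1/8 so 1/16
6 of 11 · BRRRRB · max L 1/16 · min R 1/8 so 3/32
7 of 11 · BRRRRBR · max L 1/16 · min R 3/32 so 5/64
8 of 11 · BRRRRBRB · max L 5/64 · min R 3/32 so 11/128
9 of 11 · BRRRRBRBB · max L 11/128 · min R 3/32 so 23/256
10 of 11 · BRRRRBRBBR · max L 11/128 · min R 23/256 so 45/512
11 of 11 · BRRRRBRBBRR · max L 11/128 · min R 45/512 so 89/1024

89/1024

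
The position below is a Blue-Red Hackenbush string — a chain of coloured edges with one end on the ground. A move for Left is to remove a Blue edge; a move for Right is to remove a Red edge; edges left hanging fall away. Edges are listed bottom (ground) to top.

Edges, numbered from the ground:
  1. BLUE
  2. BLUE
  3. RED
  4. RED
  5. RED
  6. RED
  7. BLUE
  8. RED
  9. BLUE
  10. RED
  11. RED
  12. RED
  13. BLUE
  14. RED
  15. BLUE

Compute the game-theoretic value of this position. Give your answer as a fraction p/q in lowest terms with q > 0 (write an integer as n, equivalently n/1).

8843/8192

Prefix values for BLUE BLUE RED RED RED RED BLUE RED BLUE RED RED RED BLUE RED BLUE via {L|R} + simplicity:
v(B) = { 0 | · } → 1
v(BB) = { 0, 1 | · } → 2
v(BBR) = { 0, 1 | 2 } → 3/2
v(BBRR) = { 0, 1 | 3/2, 2 } → 5/4
v(BBRRR) = { 0, 1 | 5/4, 3/2, 2 } → 9/8
v(BBRRRR) = { 0, 1 | 9/8, 5/4, 3/2, 2 } → 17/16
v(BBRRRRB) = { 0, 1, 17/16 | 9/8, 5/4, 3/2, 2 } → 35/32
v(BBRRRRBR) = { 0, 1, 17/16 | 35/32, 9/8, 5/4, 3/2, 2 } → 69/64
v(BBRRRRBRB) = { 0, 1, 17/16, 69/64 | 35/32, 9/8, 5/4, 3/2, 2 } → 139/128
v(BBRRRRBRBR) = { 0, 1, 17/16, 69/64 | 139/128, 35/32, 9/8, 5/4, 3/2, 2 } → 277/256
v(BBRRRRBRBRR) = { 0, 1, 17/16, 69/64 | 277/256, 139/128, 35/32, 9/8, 5/4, 3/2, 2 } → 553/512
v(BBRRRRBRBRRR) = { 0, 1, 17/16, 69/64 | 553/512, 277/256, 139/128, 35/32, 9/8, 5/4, 3/2, 2 } → 1105/1024
v(BBRRRRBRBRRRB) = { 0, 1, 17/16, 69/64, 1105/1024 | 553/512, 277/256, 139/128, 35/32, 9/8, 5/4, 3/2, 2 } → 2211/2048
v(BBRRRRBRBRRRBR) = { 0, 1, 17/16, 69/64, 1105/1024 | 2211/2048, 553/512, 277/256, 139/128, 35/32, 9/8, 5/4, 3/2, 2 } → 4421/4096
v(BBRRRRBRBRRRBRB) = { 0, 1, 17/16, 69/64, 1105/1024, 4421/4096 | 2211/2048, 553/512, 277/256, 139/128, 35/32, 9/8, 5/4, 3/2, 2 } → 8843/8192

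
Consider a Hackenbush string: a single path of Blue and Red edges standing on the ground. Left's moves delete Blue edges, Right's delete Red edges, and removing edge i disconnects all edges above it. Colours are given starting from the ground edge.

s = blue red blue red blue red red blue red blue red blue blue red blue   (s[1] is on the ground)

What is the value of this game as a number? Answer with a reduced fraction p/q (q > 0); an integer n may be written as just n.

10587/16384

Build v(s[:k]) for k = 1..15, string s = blue red blue red blue red red blue red blue red blue blue red blue.
1 of 15 · b · max L 0 · min R +∞ gives 1
2 of 15 · br · max L 0 · min R 1 gives 1/2
3 of 15 · brb · max L 1/2 · min R 1 gives 3/4
4 of 15 · brbr · max L 1/2 · min R 3/4 gives 5/8
5 of 15 · brbrb · max L 5/8 · min R 3/4 gives 11/16
6 of 15 · brbrbr · max L 5/8 · min R 11/16 gives 21/32
7 of 15 · brbrbrr · max L 5/8 · min R 21/32 gives 41/64
8 of 15 · brbrbrrb · max L 41/64 · min R 21/32 gives 83/128
9 of 15 · brbrbrrbr · max L 41/64 · min R 83/128 gives 165/256
10 of 15 · brbrbrrbrb · max L 165/256 · min R 83/128 gives 331/512
11 of 15 · brbrbrrbrbr · max L 165/256 · min R 331/512 gives 661/1024
12 of 15 · brbrbrrbrbrb · max L 661/1024 · min R 331/512 gives 1323/2048
13 of 15 · brbrbrrbrbrbb · max L 1323/2048 · min R 331/512 gives 2647/4096
14 of 15 · brbrbrrbrbrbbr · max L 1323/2048 · min R 2647/4096 gives 5293/8192
15 of 15 · brbrbrrbrbrbbrb · max L 5293/8192 · min R 2647/4096 gives 10587/16384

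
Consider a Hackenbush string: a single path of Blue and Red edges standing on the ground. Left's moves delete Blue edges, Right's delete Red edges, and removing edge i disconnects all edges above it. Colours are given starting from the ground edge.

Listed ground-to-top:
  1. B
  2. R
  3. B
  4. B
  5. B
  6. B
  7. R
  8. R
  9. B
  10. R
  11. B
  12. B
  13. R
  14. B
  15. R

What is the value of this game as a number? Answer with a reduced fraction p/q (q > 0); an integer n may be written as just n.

1 of 15 · B · max L 0 · min R +∞ -> 1
2 of 15 · BR · max L 0 · min R 1 -> 1/2
3 of 15 · BRB · max L 1/2 · min R 1 -> 3/4
4 of 15 · BRBB · max L 3/4 · min R 1 -> 7/8
5 of 15 · BRBBB · max L 7/8 · min R 1 -> 15/16
6 of 15 · BRBBBB · max L 15/16 · min R 1 -> 31/32
7 of 15 · BRBBBBR · max L 15/16 · min R 31/32 -> 61/64
8 of 15 · BRBBBBRR · max L 15/16 · min R 61/64 -> 121/128
9 of 15 · BRBBBBRRB · max L 121/128 · min R 61/64 -> 243/256
10 of 15 · BRBBBBRRBR · max L 121/128 · min R 243/256 -> 485/512
11 of 15 · BRBBBBRRBRB · max L 485/512 · min R 243/256 -> 971/1024
12 of 15 · BRBBBBRRBRBB · max L 971/1024 · min R 243/256 -> 1943/2048
13 of 15 · BRBBBBRRBRBBR · max L 971/1024 · min R 1943/2048 -> 3885/4096
14 of 15 · BRBBBBRRBRBBRB · max L 3885/4096 · min R 1943/2048 -> 7771/8192
15 of 15 · BRBBBBRRBRBBRBR · max L 3885/4096 · min R 7771/8192 -> 15541/16384

15541/16384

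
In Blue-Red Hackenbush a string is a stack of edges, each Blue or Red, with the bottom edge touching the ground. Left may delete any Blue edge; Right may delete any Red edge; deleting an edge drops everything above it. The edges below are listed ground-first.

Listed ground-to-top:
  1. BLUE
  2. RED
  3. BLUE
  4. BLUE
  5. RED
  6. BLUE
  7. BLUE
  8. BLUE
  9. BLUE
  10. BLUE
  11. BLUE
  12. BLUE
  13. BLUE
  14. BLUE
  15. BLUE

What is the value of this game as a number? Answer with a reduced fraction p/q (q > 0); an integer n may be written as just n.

14335/16384

B: Left { 0 }, Right { none } ⇒ simplest 1
BR: Left { 0 }, Right { 1 } ⇒ simplest 1/2
BRB: Left { 0,1/2 }, Right { 1 } ⇒ simplest 3/4
BRBB: Left { 0,1/2,3/4 }, Right { 1 } ⇒ simplest 7/8
BRBBR: Left { 0,1/2,3/4 }, Right { 7/8,1 } ⇒ simplest 13/16
BRBBRB: Left { 0,1/2,3/4,13/16 }, Right { 7/8,1 } ⇒ simplest 27/32
BRBBRBB: Left { 0,1/2,3/4,13/16,27/32 }, Right { 7/8,1 } ⇒ simplest 55/64
BRBBRBBB: Left { 0,1/2,3/4,13/16,27/32,55/64 }, Right { 7/8,1 } ⇒ simplest 111/128
BRBBRBBBB: Left { 0,1/2,3/4,13/16,27/32,55/64,111/128 }, Right { 7/8,1 } ⇒ simplest 223/256
BRBBRBBBBB: Left { 0,1/2,3/4,13/16,27/32,55/64,111/128,223/256 }, Right { 7/8,1 } ⇒ simplest 447/512
BRBBRBBBBBB: Left { 0,1/2,3/4,13/16,27/32,55/64,111/128,223/256,447/512 }, Right { 7/8,1 } ⇒ simplest 895/1024
BRBBRBBBBBBB: Left { 0,1/2,3/4,13/16,27/32,55/64,111/128,223/256,447/512,895/1024 }, Right { 7/8,1 } ⇒ simplest 1791/2048
BRBBRBBBBBBBB: Left { 0,1/2,3/4,13/16,27/32,55/64,111/128,223/256,447/512,895/1024,1791/2048 }, Right { 7/8,1 } ⇒ simplest 3583/4096
BRBBRBBBBBBBBB: Left { 0,1/2,3/4,13/16,27/32,55/64,111/128,223/256,447/512,895/1024,1791/2048,3583/4096 }, Right { 7/8,1 } ⇒ simplest 7167/8192
BRBBRBBBBBBBBBB: Left { 0,1/2,3/4,13/16,27/32,55/64,111/128,223/256,447/512,895/1024,1791/2048,3583/4096,7167/8192 }, Right { 7/8,1 } ⇒ simplest 14335/16384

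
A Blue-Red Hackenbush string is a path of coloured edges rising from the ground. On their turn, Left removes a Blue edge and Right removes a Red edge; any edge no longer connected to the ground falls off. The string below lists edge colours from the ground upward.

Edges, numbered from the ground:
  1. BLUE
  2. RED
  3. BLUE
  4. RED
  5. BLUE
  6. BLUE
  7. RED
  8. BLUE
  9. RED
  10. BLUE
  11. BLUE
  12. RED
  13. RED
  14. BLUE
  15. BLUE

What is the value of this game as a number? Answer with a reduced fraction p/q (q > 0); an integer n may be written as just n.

Prefix values for BLUE RED BLUE RED BLUE BLUE RED BLUE RED BLUE BLUE RED RED BLUE BLUE via {L|R} + simplicity:
step 1: add BLUE to get B; options L={ 0 } R={ (no moves) } = 1
step 2: add RED to get BR; options L={ 0 } R={ 1 } = 1/2
step 3: add BLUE to get BRB; options L={ 0, 1/2 } R={ 1 } = 3/4
step 4: add RED to get BRBR; options L={ 0, 1/2 } R={ 3/4, 1 } = 5/8
step 5: add BLUE to get BRBRB; options L={ 0, 1/2, 5/8 } R={ 3/4, 1 } = 11/16
step 6: add BLUE to get BRBRBB; options L={ 0, 1/2, 5/8, 11/16 } R={ 3/4, 1 } = 23/32
step 7: add RED to get BRBRBBR; options L={ 0, 1/2, 5/8, 11/16 } R={ 23/32, 3/4, 1 } = 45/64
step 8: add BLUE to get BRBRBBRB; options L={ 0, 1/2, 5/8, 11/16, 45/64 } R={ 23/32, 3/4, 1 } = 91/128
step 9: add RED to get BRBRBBRBR; options L={ 0, 1/2, 5/8, 11/16, 45/64 } R={ 91/128, 23/32, 3/4, 1 } = 181/256
step 10: add BLUE to get BRBRBBRBRB; options L={ 0, 1/2, 5/8, 11/16, 45/64, 181/256 } R={ 91/128, 23/32, 3/4, 1 } = 363/512
step 11: add BLUE to get BRBRBBRBRBB; options L={ 0, 1/2, 5/8, 11/16, 45/64, 181/256, 363/512 } R={ 91/128, 23/32, 3/4, 1 } = 727/1024
step 12: add RED to get BRBRBBRBRBBR; options L={ 0, 1/2, 5/8, 11/16, 45/64, 181/256, 363/512 } R={ 727/1024, 91/128, 23/32, 3/4, 1 } = 1453/2048
step 13: add RED to get BRBRBBRBRBBRR; options L={ 0, 1/2, 5/8, 11/16, 45/64, 181/256, 363/512 } R={ 1453/2048, 727/1024, 91/128, 23/32, 3/4, 1 } = 2905/4096
step 14: add BLUE to get BRBRBBRBRBBRRB; options L={ 0, 1/2, 5/8, 11/16, 45/64, 181/256, 363/512, 2905/4096 } R={ 1453/2048, 727/1024, 91/128, 23/32, 3/4, 1 } = 5811/8192
step 15: add BLUE to get BRBRBBRBRBBRRBB; options L={ 0, 1/2, 5/8, 11/16, 45/64, 181/256, 363/512, 2905/4096, 5811/8192 } R={ 1453/2048, 727/1024, 91/128, 23/32, 3/4, 1 } = 11623/16384

11623/16384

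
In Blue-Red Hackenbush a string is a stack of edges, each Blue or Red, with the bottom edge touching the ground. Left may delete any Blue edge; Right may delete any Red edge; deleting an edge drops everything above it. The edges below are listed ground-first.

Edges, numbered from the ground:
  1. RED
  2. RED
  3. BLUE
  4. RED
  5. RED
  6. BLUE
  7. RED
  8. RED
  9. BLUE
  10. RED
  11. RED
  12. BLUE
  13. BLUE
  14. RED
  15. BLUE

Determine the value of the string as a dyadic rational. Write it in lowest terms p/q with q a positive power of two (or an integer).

val_1 [R]  L=[—]  R=[0]  = -1
val_2 [RR]  L=[—]  R=[-1 0]  = -2
val_3 [RRB]  L=[-2]  R=[-1 0]  = -3/2
val_4 [RRBR]  L=[-2]  R=[-3/2 -1 0]  = -7/4
val_5 [RRBRR]  L=[-2]  R=[-7/4 -3/2 -1 0]  = -15/8
val_6 [RRBRRB]  L=[-2 -15/8]  R=[-7/4 -3/2 -1 0]  = -29/16
val_7 [RRBRRBR]  L=[-2 -15/8]  R=[-29/16 -7/4 -3/2 -1 0]  = -59/32
val_8 [RRBRRBRR]  L=[-2 -15/8]  R=[-59/32 -29/16 -7/4 -3/2 -1 0]  = -119/64
val_9 [RRBRRBRRB]  L=[-2 -15/8 -119/64]  R=[-59/32 -29/16 -7/4 -3/2 -1 0]  = -237/128
val_10 [RRBRRBRRBR]  L=[-2 -15/8 -119/64]  R=[-237/128 -59/32 -29/16 -7/4 -3/2 -1 0]  = -475/256
val_11 [RRBRRBRRBRR]  L=[-2 -15/8 -119/64]  R=[-475/256 -237/128 -59/32 -29/16 -7/4 -3/2 -1 0]  = -951/512
val_12 [RRBRRBRRBRRB]  L=[-2 -15/8 -119/64 -951/512]  R=[-475/256 -237/128 -59/32 -29/16 -7/4 -3/2 -1 0]  = -1901/1024
val_13 [RRBRRBRRBRRBB]  L=[-2 -15/8 -119/64 -951/512 -1901/1024]  R=[-475/256 -237/128 -59/32 -29/16 -7/4 -3/2 -1 0]  = -3801/2048
val_14 [RRBRRBRRBRRBBR]  L=[-2 -15/8 -119/64 -951/512 -1901/1024]  R=[-3801/2048 -475/256 -237/128 -59/32 -29/16 -7/4 -3/2 -1 0]  = -7603/4096
val_15 [RRBRRBRRBRRBBRB]  L=[-2 -15/8 -119/64 -951/512 -1901/1024 -7603/4096]  R=[-3801/2048 -475/256 -237/128 -59/32 -29/16 -7/4 -3/2 -1 0]  = -15205/8192

-15205/8192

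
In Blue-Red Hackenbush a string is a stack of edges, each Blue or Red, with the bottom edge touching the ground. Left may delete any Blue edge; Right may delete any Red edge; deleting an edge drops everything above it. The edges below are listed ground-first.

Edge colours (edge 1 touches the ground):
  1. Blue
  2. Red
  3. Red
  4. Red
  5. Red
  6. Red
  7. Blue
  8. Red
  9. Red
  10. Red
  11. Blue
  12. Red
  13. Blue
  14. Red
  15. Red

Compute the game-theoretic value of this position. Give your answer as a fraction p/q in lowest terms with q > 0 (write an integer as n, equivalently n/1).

Build G(s[:k]) for k = 1..15, string s = Blue Red Red Red Red Red Blue Red Red Red Blue Red Blue Red Red.
G(B) = { 0 | — } gives 1
G(BR) = { 0 | 1 } gives 1/2
G(BRR) = { 0 | 1/2,1 } gives 1/4
G(BRRR) = { 0 | 1/4,1/2,1 } gives 1/8
G(BRRRR) = { 0 | 1/8,1/4,1/2,1 } gives 1/16
G(BRRRRR) = { 0 | 1/16,1/8,1/4,1/2,1 } gives 1/32
G(BRRRRRB) = { 0,1/32 | 1/16,1/8,1/4,1/2,1 } gives 3/64
G(BRRRRRBR) = { 0,1/32 | 3/64,1/16,1/8,1/4,1/2,1 } gives 5/128
G(BRRRRRBRR) = { 0,1/32 | 5/128,3/64,1/16,1/8,1/4,1/2,1 } gives 9/256
G(BRRRRRBRRR) = { 0,1/32 | 9/256,5/128,3/64,1/16,1/8,1/4,1/2,1 } gives 17/512
G(BRRRRRBRRRB) = { 0,1/32,17/512 | 9/256,5/128,3/64,1/16,1/8,1/4,1/2,1 } gives 35/1024
G(BRRRRRBRRRBR) = { 0,1/32,17/512 | 35/1024,9/256,5/128,3/64,1/16,1/8,1/4,1/2,1 } gives 69/2048
G(BRRRRRBRRRBRB) = { 0,1/32,17/512,69/2048 | 35/1024,9/256,5/128,3/64,1/16,1/8,1/4,1/2,1 } gives 139/4096
G(BRRRRRBRRRBRBR) = { 0,1/32,17/512,69/2048 | 139/4096,35/1024,9/256,5/128,3/64,1/16,1/8,1/4,1/2,1 } gives 277/8192
G(BRRRRRBRRRBRBRR) = { 0,1/32,17/512,69/2048 | 277/8192,139/4096,35/1024,9/256,5/128,3/64,1/16,1/8,1/4,1/2,1 } gives 553/16384

553/16384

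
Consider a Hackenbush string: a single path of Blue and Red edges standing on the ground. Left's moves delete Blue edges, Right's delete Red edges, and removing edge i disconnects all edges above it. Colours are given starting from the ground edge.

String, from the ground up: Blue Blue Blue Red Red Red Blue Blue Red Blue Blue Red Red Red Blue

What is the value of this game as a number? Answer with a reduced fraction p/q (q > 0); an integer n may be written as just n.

Build val(s[:k]) for k = 1..15, string s = Blue Blue Blue Red Red Red Blue Blue Red Blue Blue Red Red Red Blue.
1 of 15 · B · max L 0 · min R +∞ => 1
2 of 15 · BB · max L 1 · min R +∞ => 2
3 of 15 · BBB · max L 2 · min R +∞ => 3
4 of 15 · BBBR · max L 2 · min R 3 => 5/2
5 of 15 · BBBRR · max L 2 · min R 5/2 => 9/4
6 of 15 · BBBRRR · max L 2 · min R 9/4 => 17/8
7 of 15 · BBBRRRB · max L 17/8 · min R 9/4 => 35/16
8 of 15 · BBBRRRBB · max L 35/16 · min R 9/4 => 71/32
9 of 15 · BBBRRRBBR · max L 35/16 · min R 71/32 => 141/64
10 of 15 · BBBRRRBBRB · max L 141/64 · min R 71/32 => 283/128
11 of 15 · BBBRRRBBRBB · max L 283/128 · min R 71/32 => 567/256
12 of 15 · BBBRRRBBRBBR · max L 283/128 · min R 567/256 => 1133/512
13 of 15 · BBBRRRBBRBBRR · max L 283/128 · min R 1133/512 => 2265/1024
14 of 15 · BBBRRRBBRBBRRR · max L 283/128 · min R 2265/1024 => 4529/2048
15 of 15 · BBBRRRBBRBBRRRB · max L 4529/2048 · min R 2265/1024 => 9059/4096

9059/4096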